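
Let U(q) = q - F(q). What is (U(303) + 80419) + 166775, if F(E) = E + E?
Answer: 246891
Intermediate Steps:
F(E) = 2*E
U(q) = -q (U(q) = q - 2*q = -q)
(U(303) + 80419) + 166775 = (-1*303 + 80419) + 166775 = (-303 + 80419) + 166775 = 80116 + 166775 = 246891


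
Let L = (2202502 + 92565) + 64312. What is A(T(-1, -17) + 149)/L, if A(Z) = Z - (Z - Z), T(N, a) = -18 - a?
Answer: 4/63767 ≈ 6.2728e-5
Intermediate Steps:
A(Z) = Z (A(Z) = Z - 1*0 = Z + 0 = Z)
L = 2359379 (L = 2295067 + 64312 = 2359379)
A(T(-1, -17) + 149)/L = ((-18 - 1*(-17)) + 149)/2359379 = ((-18 + 17) + 149)*(1/2359379) = (-1 + 149)*(1/2359379) = 148*(1/2359379) = 4/63767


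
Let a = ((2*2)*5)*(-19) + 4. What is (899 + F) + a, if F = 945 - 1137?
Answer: 331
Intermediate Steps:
F = -192
a = -376 (a = (4*5)*(-19) + 4 = 20*(-19) + 4 = -380 + 4 = -376)
(899 + F) + a = (899 - 192) - 376 = 707 - 376 = 331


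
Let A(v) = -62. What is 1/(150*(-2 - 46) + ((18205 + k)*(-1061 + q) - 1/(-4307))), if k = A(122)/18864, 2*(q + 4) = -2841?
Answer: -27082416/1225634217293683 ≈ -2.2097e-8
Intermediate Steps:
q = -2849/2 (q = -4 + (1/2)*(-2841) = -4 - 2841/2 = -2849/2 ≈ -1424.5)
k = -31/9432 (k = -62/18864 = -62*1/18864 = -31/9432 ≈ -0.0032867)
1/(150*(-2 - 46) + ((18205 + k)*(-1061 + q) - 1/(-4307))) = 1/(150*(-2 - 46) + ((18205 - 31/9432)*(-1061 - 2849/2) - 1/(-4307))) = 1/(150*(-48) + ((171709529/9432)*(-4971/2) - 1*(-1/4307))) = 1/(-7200 + (-284522689553/6288 + 1/4307)) = 1/(-7200 - 1225439223898483/27082416) = 1/(-1225634217293683/27082416) = -27082416/1225634217293683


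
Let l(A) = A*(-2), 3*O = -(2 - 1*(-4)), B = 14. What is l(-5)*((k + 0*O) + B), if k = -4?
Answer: 100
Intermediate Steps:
O = -2 (O = (-(2 - 1*(-4)))/3 = (-(2 + 4))/3 = (-1*6)/3 = (⅓)*(-6) = -2)
l(A) = -2*A
l(-5)*((k + 0*O) + B) = (-2*(-5))*((-4 + 0*(-2)) + 14) = 10*((-4 + 0) + 14) = 10*(-4 + 14) = 10*10 = 100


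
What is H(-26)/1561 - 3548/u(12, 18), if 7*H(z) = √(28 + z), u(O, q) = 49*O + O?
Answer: -887/150 + √2/10927 ≈ -5.9132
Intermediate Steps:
u(O, q) = 50*O
H(z) = √(28 + z)/7
H(-26)/1561 - 3548/u(12, 18) = (√(28 - 26)/7)/1561 - 3548/(50*12) = (√2/7)*(1/1561) - 3548/600 = √2/10927 - 3548*1/600 = √2/10927 - 887/150 = -887/150 + √2/10927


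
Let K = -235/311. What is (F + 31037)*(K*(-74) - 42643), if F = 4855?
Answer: -475374573036/311 ≈ -1.5285e+9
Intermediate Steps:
K = -235/311 (K = -235*1/311 = -235/311 ≈ -0.75563)
(F + 31037)*(K*(-74) - 42643) = (4855 + 31037)*(-235/311*(-74) - 42643) = 35892*(17390/311 - 42643) = 35892*(-13244583/311) = -475374573036/311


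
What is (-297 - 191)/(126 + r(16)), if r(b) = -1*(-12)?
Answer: -244/69 ≈ -3.5362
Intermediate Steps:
r(b) = 12
(-297 - 191)/(126 + r(16)) = (-297 - 191)/(126 + 12) = -488/138 = -488*1/138 = -244/69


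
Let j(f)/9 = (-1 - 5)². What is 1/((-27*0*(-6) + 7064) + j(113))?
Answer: 1/7388 ≈ 0.00013535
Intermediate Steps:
j(f) = 324 (j(f) = 9*(-1 - 5)² = 9*(-6)² = 9*36 = 324)
1/((-27*0*(-6) + 7064) + j(113)) = 1/((-27*0*(-6) + 7064) + 324) = 1/((0*(-6) + 7064) + 324) = 1/((0 + 7064) + 324) = 1/(7064 + 324) = 1/7388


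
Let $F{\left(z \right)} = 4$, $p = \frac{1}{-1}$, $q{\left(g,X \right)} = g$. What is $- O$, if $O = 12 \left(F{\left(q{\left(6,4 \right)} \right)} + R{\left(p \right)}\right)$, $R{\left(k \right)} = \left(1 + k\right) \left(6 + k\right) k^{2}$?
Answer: $-48$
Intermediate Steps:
$p = -1$
$R{\left(k \right)} = k^{2} \left(1 + k\right) \left(6 + k\right)$
$O = 48$ ($O = 12 \left(4 + \left(-1\right)^{2} \left(6 + \left(-1\right)^{2} + 7 \left(-1\right)\right)\right) = 12 \left(4 + 1 \left(6 + 1 - 7\right)\right) = 12 \left(4 + 1 \cdot 0\right) = 12 \left(4 + 0\right) = 12 \cdot 4 = 48$)
$- O = \left(-1\right) 48 = -48$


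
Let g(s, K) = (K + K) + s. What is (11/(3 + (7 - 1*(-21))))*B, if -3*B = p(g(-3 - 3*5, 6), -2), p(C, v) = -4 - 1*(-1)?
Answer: 11/31 ≈ 0.35484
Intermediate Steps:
g(s, K) = s + 2*K (g(s, K) = 2*K + s = s + 2*K)
p(C, v) = -3 (p(C, v) = -4 + 1 = -3)
B = 1 (B = -⅓*(-3) = 1)
(11/(3 + (7 - 1*(-21))))*B = (11/(3 + (7 - 1*(-21))))*1 = (11/(3 + (7 + 21)))*1 = (11/(3 + 28))*1 = (11/31)*1 = 11/31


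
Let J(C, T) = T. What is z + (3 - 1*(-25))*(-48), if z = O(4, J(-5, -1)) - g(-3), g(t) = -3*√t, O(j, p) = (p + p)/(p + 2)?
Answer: -1346 + 3*I*√3 ≈ -1346.0 + 5.1962*I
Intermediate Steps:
O(j, p) = 2*p/(2 + p) (O(j, p) = (2*p)/(2 + p) = 2*p/(2 + p))
z = -2 + 3*I*√3 (z = 2*(-1)/(2 - 1) - (-3)*√(-3) = 2*(-1)/1 - (-3)*I*√3 = 2*(-1)*1 - (-3)*I*√3 = -2 + 3*I*√3 ≈ -2.0 + 5.1962*I)
z + (3 - 1*(-25))*(-48) = (-2 + 3*I*√3) + (3 - 1*(-25))*(-48) = (-2 + 3*I*√3) + (3 + 25)*(-48) = (-2 + 3*I*√3) + 28*(-48) = (-2 + 3*I*√3) - 1344 = -1346 + 3*I*√3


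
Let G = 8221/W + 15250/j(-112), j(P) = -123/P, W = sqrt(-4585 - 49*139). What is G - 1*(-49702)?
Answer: 7821346/123 - 8221*I*sqrt(2849)/5698 ≈ 63588.0 - 77.01*I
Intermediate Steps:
W = 2*I*sqrt(2849) (W = sqrt(-4585 - 6811) = sqrt(-11396) = 2*I*sqrt(2849) ≈ 106.75*I)
G = 1708000/123 - 8221*I*sqrt(2849)/5698 (G = 8221/((2*I*sqrt(2849))) + 15250/((-123/(-112))) = 8221*(-I*sqrt(2849)/5698) + 15250/((-123*(-1/112))) = -8221*I*sqrt(2849)/5698 + 15250/(123/112) = -8221*I*sqrt(2849)/5698 + 15250*(112/123) = -8221*I*sqrt(2849)/5698 + 1708000/123 = 1708000/123 - 8221*I*sqrt(2849)/5698 ≈ 13886.0 - 77.01*I)
G - 1*(-49702) = (1708000/123 - 8221*I*sqrt(2849)/5698) - 1*(-49702) = (1708000/123 - 8221*I*sqrt(2849)/5698) + 49702 = 7821346/123 - 8221*I*sqrt(2849)/5698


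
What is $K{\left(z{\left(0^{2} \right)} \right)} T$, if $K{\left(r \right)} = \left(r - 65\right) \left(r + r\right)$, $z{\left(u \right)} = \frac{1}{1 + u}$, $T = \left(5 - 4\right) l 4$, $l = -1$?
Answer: $512$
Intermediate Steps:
$T = -4$ ($T = \left(5 - 4\right) \left(-1\right) 4 = 1 \left(-1\right) 4 = \left(-1\right) 4 = -4$)
$K{\left(r \right)} = 2 r \left(-65 + r\right)$ ($K{\left(r \right)} = \left(-65 + r\right) 2 r = 2 r \left(-65 + r\right)$)
$K{\left(z{\left(0^{2} \right)} \right)} T = \frac{2 \left(-65 + \frac{1}{1 + 0^{2}}\right)}{1 + 0^{2}} \left(-4\right) = \frac{2 \left(-65 + \frac{1}{1 + 0}\right)}{1 + 0} \left(-4\right) = \frac{2 \left(-65 + 1^{-1}\right)}{1} \left(-4\right) = 2 \cdot 1 \left(-65 + 1\right) \left(-4\right) = 2 \cdot 1 \left(-64\right) \left(-4\right) = \left(-128\right) \left(-4\right) = 512$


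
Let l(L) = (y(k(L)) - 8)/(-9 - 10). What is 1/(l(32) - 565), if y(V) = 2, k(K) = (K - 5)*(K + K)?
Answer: -19/10729 ≈ -0.0017709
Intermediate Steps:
k(K) = 2*K*(-5 + K) (k(K) = (-5 + K)*(2*K) = 2*K*(-5 + K))
l(L) = 6/19 (l(L) = (2 - 8)/(-9 - 10) = -6/(-19) = -6*(-1/19) = 6/19)
1/(l(32) - 565) = 1/(6/19 - 565) = 1/(-10729/19) = -19/10729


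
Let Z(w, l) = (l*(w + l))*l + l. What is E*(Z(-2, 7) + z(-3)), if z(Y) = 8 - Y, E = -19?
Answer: -4997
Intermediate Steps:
Z(w, l) = l + l**2*(l + w) (Z(w, l) = (l*(l + w))*l + l = l**2*(l + w) + l = l + l**2*(l + w))
E*(Z(-2, 7) + z(-3)) = -19*(7*(1 + 7**2 + 7*(-2)) + (8 - 1*(-3))) = -19*(7*(1 + 49 - 14) + (8 + 3)) = -19*(7*36 + 11) = -19*(252 + 11) = -19*263 = -4997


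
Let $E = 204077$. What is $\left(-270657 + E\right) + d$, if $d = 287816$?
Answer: $221236$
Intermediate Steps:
$\left(-270657 + E\right) + d = \left(-270657 + 204077\right) + 287816 = -66580 + 287816 = 221236$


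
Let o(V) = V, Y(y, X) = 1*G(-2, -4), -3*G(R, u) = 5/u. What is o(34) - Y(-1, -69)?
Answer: 403/12 ≈ 33.583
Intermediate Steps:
G(R, u) = -5/(3*u)
Y(y, X) = 5/12 (Y(y, X) = 1*(-5/3/(-4)) = 1*(-5/3*(-1/4)) = 1*(5/12) = 5/12)
o(34) - Y(-1, -69) = 34 - 1*5/12 = 34 - 5/12 = 403/12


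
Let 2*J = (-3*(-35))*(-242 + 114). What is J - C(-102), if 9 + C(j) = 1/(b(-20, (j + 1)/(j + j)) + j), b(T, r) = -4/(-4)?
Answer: -677810/101 ≈ -6711.0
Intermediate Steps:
b(T, r) = 1 (b(T, r) = -4*(-1/4) = 1)
C(j) = -9 + 1/(1 + j)
J = -6720 (J = ((-3*(-35))*(-242 + 114))/2 = (105*(-128))/2 = (1/2)*(-13440) = -6720)
J - C(-102) = -6720 - (-8 - 9*(-102))/(1 - 102) = -6720 - (-8 + 918)/(-101) = -6720 - (-1)*910/101 = -6720 - 1*(-910/101) = -6720 + 910/101 = -677810/101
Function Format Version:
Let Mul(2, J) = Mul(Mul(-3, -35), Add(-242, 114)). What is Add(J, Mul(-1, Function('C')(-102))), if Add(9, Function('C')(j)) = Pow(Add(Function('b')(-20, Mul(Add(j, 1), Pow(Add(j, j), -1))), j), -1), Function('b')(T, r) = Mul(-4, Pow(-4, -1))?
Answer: Rational(-677810, 101) ≈ -6711.0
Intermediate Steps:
Function('b')(T, r) = 1 (Function('b')(T, r) = Mul(-4, Rational(-1, 4)) = 1)
Function('C')(j) = Add(-9, Pow(Add(1, j), -1))
J = -6720 (J = Mul(Rational(1, 2), Mul(Mul(-3, -35), Add(-242, 114))) = Mul(Rational(1, 2), Mul(105, -128)) = Mul(Rational(1, 2), -13440) = -6720)
Add(J, Mul(-1, Function('C')(-102))) = Add(-6720, Mul(-1, Mul(Pow(Add(1, -102), -1), Add(-8, Mul(-9, -102))))) = Add(-6720, Mul(-1, Mul(Pow(-101, -1), Add(-8, 918)))) = Add(-6720, Mul(-1, Mul(Rational(-1, 101), 910))) = Add(-6720, Mul(-1, Rational(-910, 101))) = Add(-6720, Rational(910, 101)) = Rational(-677810, 101)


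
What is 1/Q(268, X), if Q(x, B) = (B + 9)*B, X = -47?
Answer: 1/1786 ≈ 0.00055991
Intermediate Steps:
Q(x, B) = B*(9 + B) (Q(x, B) = (9 + B)*B = B*(9 + B))
1/Q(268, X) = 1/(-47*(9 - 47)) = 1/(-47*(-38)) = 1/1786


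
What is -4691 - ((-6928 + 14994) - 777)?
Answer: -11980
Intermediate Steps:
-4691 - ((-6928 + 14994) - 777) = -4691 - (8066 - 777) = -4691 - 1*7289 = -4691 - 7289 = -11980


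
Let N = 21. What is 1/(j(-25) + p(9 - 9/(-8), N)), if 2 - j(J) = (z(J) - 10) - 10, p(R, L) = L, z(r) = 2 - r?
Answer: 1/16 ≈ 0.062500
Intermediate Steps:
j(J) = 20 + J (j(J) = 2 - (((2 - J) - 10) - 10) = 2 - ((-8 - J) - 10) = 2 - (-18 - J) = 2 + (18 + J) = 20 + J)
1/(j(-25) + p(9 - 9/(-8), N)) = 1/((20 - 25) + 21) = 1/(-5 + 21) = 1/16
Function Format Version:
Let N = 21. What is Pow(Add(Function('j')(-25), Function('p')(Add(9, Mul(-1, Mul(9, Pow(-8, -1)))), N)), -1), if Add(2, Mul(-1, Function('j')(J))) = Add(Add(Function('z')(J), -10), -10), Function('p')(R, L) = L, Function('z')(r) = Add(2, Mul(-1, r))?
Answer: Rational(1, 16) ≈ 0.062500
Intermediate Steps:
Function('j')(J) = Add(20, J) (Function('j')(J) = Add(2, Mul(-1, Add(Add(Add(2, Mul(-1, J)), -10), -10))) = Add(2, Mul(-1, Add(Add(-8, Mul(-1, J)), -10))) = Add(2, Mul(-1, Add(-18, Mul(-1, J)))) = Add(2, Add(18, J)) = Add(20, J))
Pow(Add(Function('j')(-25), Function('p')(Add(9, Mul(-1, Mul(9, Pow(-8, -1)))), N)), -1) = Pow(Add(Add(20, -25), 21), -1) = Pow(Add(-5, 21), -1) = Pow(16, -1) = Rational(1, 16)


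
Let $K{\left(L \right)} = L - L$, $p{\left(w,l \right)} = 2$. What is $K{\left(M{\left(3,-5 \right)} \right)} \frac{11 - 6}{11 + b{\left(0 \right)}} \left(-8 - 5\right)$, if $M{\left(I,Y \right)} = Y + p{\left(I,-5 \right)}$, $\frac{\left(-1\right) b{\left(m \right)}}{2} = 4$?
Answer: $0$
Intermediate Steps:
$b{\left(m \right)} = -8$ ($b{\left(m \right)} = \left(-2\right) 4 = -8$)
$M{\left(I,Y \right)} = 2 + Y$ ($M{\left(I,Y \right)} = Y + 2 = 2 + Y$)
$K{\left(L \right)} = 0$
$K{\left(M{\left(3,-5 \right)} \right)} \frac{11 - 6}{11 + b{\left(0 \right)}} \left(-8 - 5\right) = 0 \frac{11 - 6}{11 - 8} \left(-8 - 5\right) = 0 \cdot \frac{5}{3} \left(-8 - 5\right) = 0 \cdot 5 \cdot \frac{1}{3} \left(-13\right) = 0 \cdot \frac{5}{3} \left(-13\right) = 0 \left(-13\right) = 0$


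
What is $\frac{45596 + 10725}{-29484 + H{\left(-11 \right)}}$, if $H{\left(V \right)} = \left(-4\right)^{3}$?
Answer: $- \frac{56321}{29548} \approx -1.9061$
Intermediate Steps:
$H{\left(V \right)} = -64$
$\frac{45596 + 10725}{-29484 + H{\left(-11 \right)}} = \frac{45596 + 10725}{-29484 - 64} = \frac{56321}{-29548} = 56321 \left(- \frac{1}{29548}\right) = - \frac{56321}{29548}$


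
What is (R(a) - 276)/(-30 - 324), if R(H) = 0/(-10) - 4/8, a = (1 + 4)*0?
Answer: 553/708 ≈ 0.78107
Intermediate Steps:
a = 0 (a = 5*0 = 0)
R(H) = -½ (R(H) = 0*(-⅒) - 4*⅛ = 0 - ½ = -½)
(R(a) - 276)/(-30 - 324) = (-½ - 276)/(-30 - 324) = -553/2/(-354) = -553/2*(-1/354) = 553/708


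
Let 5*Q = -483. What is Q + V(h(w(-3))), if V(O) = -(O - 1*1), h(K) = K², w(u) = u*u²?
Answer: -4123/5 ≈ -824.60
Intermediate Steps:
Q = -483/5 (Q = (⅕)*(-483) = -483/5 ≈ -96.600)
w(u) = u³
V(O) = 1 - O (V(O) = -(O - 1) = -(-1 + O) = 1 - O)
Q + V(h(w(-3))) = -483/5 + (1 - ((-3)³)²) = -483/5 + (1 - 1*(-27)²) = -483/5 + (1 - 1*729) = -483/5 + (1 - 729) = -483/5 - 728 = -4123/5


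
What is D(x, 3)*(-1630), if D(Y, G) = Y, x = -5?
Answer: 8150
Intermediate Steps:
D(x, 3)*(-1630) = -5*(-1630) = 8150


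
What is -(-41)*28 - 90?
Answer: 1058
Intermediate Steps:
-(-41)*28 - 90 = -41*(-28) - 90 = 1148 - 90 = 1058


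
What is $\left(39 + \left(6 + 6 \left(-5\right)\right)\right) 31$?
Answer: $465$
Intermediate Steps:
$\left(39 + \left(6 + 6 \left(-5\right)\right)\right) 31 = \left(39 + \left(6 - 30\right)\right) 31 = \left(39 - 24\right) 31 = 15 \cdot 31 = 465$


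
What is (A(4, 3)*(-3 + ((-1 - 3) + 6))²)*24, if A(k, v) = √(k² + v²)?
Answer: 120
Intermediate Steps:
(A(4, 3)*(-3 + ((-1 - 3) + 6))²)*24 = (√(4² + 3²)*(-3 + ((-1 - 3) + 6))²)*24 = (√(16 + 9)*(-3 + (-4 + 6))²)*24 = (√25*(-3 + 2)²)*24 = (5*(-1)²)*24 = (5*1)*24 = 5*24 = 120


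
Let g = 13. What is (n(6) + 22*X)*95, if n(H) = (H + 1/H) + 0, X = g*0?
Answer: 3515/6 ≈ 585.83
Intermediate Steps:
X = 0 (X = 13*0 = 0)
n(H) = H + 1/H (n(H) = (H + 1/H) + 0 = H + 1/H)
(n(6) + 22*X)*95 = ((6 + 1/6) + 22*0)*95 = ((6 + ⅙) + 0)*95 = (37/6 + 0)*95 = (37/6)*95 = 3515/6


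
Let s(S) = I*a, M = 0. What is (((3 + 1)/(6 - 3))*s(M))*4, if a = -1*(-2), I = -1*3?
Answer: -32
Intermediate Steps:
I = -3
a = 2
s(S) = -6 (s(S) = -3*2 = -6)
(((3 + 1)/(6 - 3))*s(M))*4 = (((3 + 1)/(6 - 3))*(-6))*4 = ((4/3)*(-6))*4 = -8*4 = -32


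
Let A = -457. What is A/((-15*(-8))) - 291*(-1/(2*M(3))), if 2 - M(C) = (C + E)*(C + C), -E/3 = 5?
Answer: -8179/4440 ≈ -1.8421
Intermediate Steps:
E = -15 (E = -3*5 = -15)
M(C) = 2 - 2*C*(-15 + C) (M(C) = 2 - (C - 15)*(C + C) = 2 - (-15 + C)*2*C = 2 - 2*C*(-15 + C))
A/((-15*(-8))) - 291*(-1/(2*M(3))) = -457/((-15*(-8))) - 291*(-1/(2*(2 - 2*3² + 30*3))) = -457/120 - 291*(-1/(2*(2 - 2*9 + 90))) = -457*1/120 - 291*(-1/(2*(2 - 18 + 90))) = -457/120 - 291/(74*(-2)) = -457/120 - 291/(-148) = -457/120 - 291*(-1/148) = -457/120 + 291/148 = -8179/4440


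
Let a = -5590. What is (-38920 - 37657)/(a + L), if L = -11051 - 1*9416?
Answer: 76577/26057 ≈ 2.9388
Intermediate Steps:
L = -20467 (L = -11051 - 9416 = -20467)
(-38920 - 37657)/(a + L) = (-38920 - 37657)/(-5590 - 20467) = -76577/(-26057) = -76577*(-1/26057) = 76577/26057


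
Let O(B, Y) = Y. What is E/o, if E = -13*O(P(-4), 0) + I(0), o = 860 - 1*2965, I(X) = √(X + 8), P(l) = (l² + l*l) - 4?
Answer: -2*√2/2105 ≈ -0.0013437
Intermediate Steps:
P(l) = -4 + 2*l² (P(l) = (l² + l²) - 4 = 2*l² - 4 = -4 + 2*l²)
I(X) = √(8 + X)
o = -2105 (o = 860 - 2965 = -2105)
E = 2*√2 (E = -13*0 + √(8 + 0) = 0 + √8 = 0 + 2*√2 = 2*√2 ≈ 2.8284)
E/o = (2*√2)/(-2105) = (2*√2)*(-1/2105) = -2*√2/2105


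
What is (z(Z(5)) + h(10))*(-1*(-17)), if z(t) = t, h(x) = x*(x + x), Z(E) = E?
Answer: 3485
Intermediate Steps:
h(x) = 2*x² (h(x) = x*(2*x) = 2*x²)
(z(Z(5)) + h(10))*(-1*(-17)) = (5 + 2*10²)*(-1*(-17)) = (5 + 2*100)*17 = (5 + 200)*17 = 205*17 = 3485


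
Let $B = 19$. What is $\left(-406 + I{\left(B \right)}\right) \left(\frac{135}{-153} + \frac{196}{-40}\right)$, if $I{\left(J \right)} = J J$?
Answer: $\frac{8847}{34} \approx 260.21$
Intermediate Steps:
$I{\left(J \right)} = J^{2}$
$\left(-406 + I{\left(B \right)}\right) \left(\frac{135}{-153} + \frac{196}{-40}\right) = \left(-406 + 19^{2}\right) \left(\frac{135}{-153} + \frac{196}{-40}\right) = \left(-406 + 361\right) \left(135 \left(- \frac{1}{153}\right) + 196 \left(- \frac{1}{40}\right)\right) = - 45 \left(- \frac{15}{17} - \frac{49}{10}\right) = \left(-45\right) \left(- \frac{983}{170}\right) = \frac{8847}{34}$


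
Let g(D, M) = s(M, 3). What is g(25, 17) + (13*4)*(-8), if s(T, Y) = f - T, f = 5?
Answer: -428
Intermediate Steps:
s(T, Y) = 5 - T
g(D, M) = 5 - M
g(25, 17) + (13*4)*(-8) = (5 - 1*17) + (13*4)*(-8) = (5 - 17) + 52*(-8) = -12 - 416 = -428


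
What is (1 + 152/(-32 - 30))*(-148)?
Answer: 6660/31 ≈ 214.84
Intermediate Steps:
(1 + 152/(-32 - 30))*(-148) = (1 + 152/(-62))*(-148) = (1 + 152*(-1/62))*(-148) = (1 - 76/31)*(-148) = -45/31*(-148) = 6660/31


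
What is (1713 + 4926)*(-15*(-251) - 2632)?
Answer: 7521987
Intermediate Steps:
(1713 + 4926)*(-15*(-251) - 2632) = 6639*(3765 - 2632) = 6639*1133 = 7521987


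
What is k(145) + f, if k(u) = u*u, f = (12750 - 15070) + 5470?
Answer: 24175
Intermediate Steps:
f = 3150 (f = -2320 + 5470 = 3150)
k(u) = u²
k(145) + f = 145² + 3150 = 21025 + 3150 = 24175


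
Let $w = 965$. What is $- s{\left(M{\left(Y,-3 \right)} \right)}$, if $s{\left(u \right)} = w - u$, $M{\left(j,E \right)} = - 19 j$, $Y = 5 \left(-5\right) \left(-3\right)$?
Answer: $-2390$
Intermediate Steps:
$Y = 75$ ($Y = \left(-25\right) \left(-3\right) = 75$)
$s{\left(u \right)} = 965 - u$
$- s{\left(M{\left(Y,-3 \right)} \right)} = - (965 - \left(-19\right) 75) = - (965 - -1425) = - (965 + 1425) = \left(-1\right) 2390 = -2390$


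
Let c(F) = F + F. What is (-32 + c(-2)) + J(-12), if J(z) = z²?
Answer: 108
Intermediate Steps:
c(F) = 2*F
(-32 + c(-2)) + J(-12) = (-32 + 2*(-2)) + (-12)² = (-32 - 4) + 144 = -36 + 144 = 108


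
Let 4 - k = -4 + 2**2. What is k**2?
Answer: 16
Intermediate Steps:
k = 4 (k = 4 - (-4 + 2**2) = 4 - (-4 + 4) = 4 - 1*0 = 4 + 0 = 4)
k**2 = 4**2 = 16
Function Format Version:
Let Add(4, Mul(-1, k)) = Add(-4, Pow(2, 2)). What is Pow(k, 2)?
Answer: 16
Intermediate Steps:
k = 4 (k = Add(4, Mul(-1, Add(-4, Pow(2, 2)))) = Add(4, Mul(-1, Add(-4, 4))) = Add(4, Mul(-1, 0)) = Add(4, 0) = 4)
Pow(k, 2) = Pow(4, 2) = 16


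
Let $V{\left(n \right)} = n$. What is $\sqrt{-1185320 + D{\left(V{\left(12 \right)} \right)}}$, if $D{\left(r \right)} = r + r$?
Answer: $4 i \sqrt{74081} \approx 1088.7 i$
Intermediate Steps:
$D{\left(r \right)} = 2 r$
$\sqrt{-1185320 + D{\left(V{\left(12 \right)} \right)}} = \sqrt{-1185320 + 2 \cdot 12} = \sqrt{-1185320 + 24} = \sqrt{-1185296} = 4 i \sqrt{74081}$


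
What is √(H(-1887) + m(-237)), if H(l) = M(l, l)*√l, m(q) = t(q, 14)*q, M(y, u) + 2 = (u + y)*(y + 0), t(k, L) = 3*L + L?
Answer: 2*√(-3318 + 1780384*I*√1887) ≈ 12437.0 + 12437.0*I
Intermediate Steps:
t(k, L) = 4*L
M(y, u) = -2 + y*(u + y) (M(y, u) = -2 + (u + y)*(y + 0) = -2 + (u + y)*y = -2 + y*(u + y))
m(q) = 56*q (m(q) = (4*14)*q = 56*q)
H(l) = √l*(-2 + 2*l²) (H(l) = (-2 + l² + l*l)*√l = (-2 + l² + l²)*√l = (-2 + 2*l²)*√l = √l*(-2 + 2*l²))
√(H(-1887) + m(-237)) = √(2*√(-1887)*(-1 + (-1887)²) + 56*(-237)) = √(2*(I*√1887)*(-1 + 3560769) - 13272) = √(2*(I*√1887)*3560768 - 13272) = √(7121536*I*√1887 - 13272) = √(-13272 + 7121536*I*√1887)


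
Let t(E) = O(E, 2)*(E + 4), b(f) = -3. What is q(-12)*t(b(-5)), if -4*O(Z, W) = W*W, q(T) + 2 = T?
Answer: 14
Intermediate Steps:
q(T) = -2 + T
O(Z, W) = -W**2/4 (O(Z, W) = -W*W/4 = -W**2/4)
t(E) = -4 - E (t(E) = (-1/4*2**2)*(E + 4) = (-1/4*4)*(4 + E) = -(4 + E) = -4 - E)
q(-12)*t(b(-5)) = (-2 - 12)*(-4 - 1*(-3)) = -14*(-4 + 3) = -14*(-1) = 14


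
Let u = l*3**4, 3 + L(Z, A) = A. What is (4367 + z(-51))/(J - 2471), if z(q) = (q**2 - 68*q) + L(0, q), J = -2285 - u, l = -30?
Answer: -5191/1163 ≈ -4.4635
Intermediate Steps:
L(Z, A) = -3 + A
u = -2430 (u = -30*3**4 = -30*81 = -2430)
J = 145 (J = -2285 - 1*(-2430) = -2285 + 2430 = 145)
z(q) = -3 + q**2 - 67*q (z(q) = (q**2 - 68*q) + (-3 + q) = -3 + q**2 - 67*q)
(4367 + z(-51))/(J - 2471) = (4367 + (-3 + (-51)**2 - 67*(-51)))/(145 - 2471) = (4367 + (-3 + 2601 + 3417))/(-2326) = (4367 + 6015)*(-1/2326) = 10382*(-1/2326) = -5191/1163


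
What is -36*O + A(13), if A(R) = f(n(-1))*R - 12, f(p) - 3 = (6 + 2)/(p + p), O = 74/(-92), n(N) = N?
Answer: 91/23 ≈ 3.9565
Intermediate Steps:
O = -37/46 (O = 74*(-1/92) = -37/46 ≈ -0.80435)
f(p) = 3 + 4/p (f(p) = 3 + (6 + 2)/(p + p) = 3 + 8/((2*p)) = 3 + 8*(1/(2*p)) = 3 + 4/p)
A(R) = -12 - R (A(R) = (3 + 4/(-1))*R - 12 = (3 + 4*(-1))*R - 12 = (3 - 4)*R - 12 = -R - 12 = -12 - R)
-36*O + A(13) = -36*(-37/46) + (-12 - 1*13) = 666/23 + (-12 - 13) = 666/23 - 25 = 91/23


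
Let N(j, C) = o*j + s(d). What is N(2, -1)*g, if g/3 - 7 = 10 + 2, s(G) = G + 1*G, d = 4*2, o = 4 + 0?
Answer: 1368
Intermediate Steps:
o = 4
d = 8
s(G) = 2*G (s(G) = G + G = 2*G)
N(j, C) = 16 + 4*j (N(j, C) = 4*j + 2*8 = 4*j + 16 = 16 + 4*j)
g = 57 (g = 21 + 3*(10 + 2) = 21 + 3*12 = 21 + 36 = 57)
N(2, -1)*g = (16 + 4*2)*57 = (16 + 8)*57 = 24*57 = 1368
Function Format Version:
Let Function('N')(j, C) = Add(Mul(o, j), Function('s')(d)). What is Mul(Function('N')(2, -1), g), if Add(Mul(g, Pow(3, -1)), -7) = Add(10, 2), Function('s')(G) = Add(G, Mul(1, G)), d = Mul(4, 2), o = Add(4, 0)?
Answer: 1368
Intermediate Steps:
o = 4
d = 8
Function('s')(G) = Mul(2, G) (Function('s')(G) = Add(G, G) = Mul(2, G))
Function('N')(j, C) = Add(16, Mul(4, j)) (Function('N')(j, C) = Add(Mul(4, j), Mul(2, 8)) = Add(Mul(4, j), 16) = Add(16, Mul(4, j)))
g = 57 (g = Add(21, Mul(3, Add(10, 2))) = Add(21, Mul(3, 12)) = Add(21, 36) = 57)
Mul(Function('N')(2, -1), g) = Mul(Add(16, Mul(4, 2)), 57) = Mul(Add(16, 8), 57) = Mul(24, 57) = 1368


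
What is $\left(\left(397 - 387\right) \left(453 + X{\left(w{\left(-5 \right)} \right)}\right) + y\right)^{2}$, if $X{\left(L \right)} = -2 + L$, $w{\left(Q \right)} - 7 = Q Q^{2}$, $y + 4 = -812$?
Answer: $6320196$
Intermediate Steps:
$y = -816$ ($y = -4 - 812 = -816$)
$w{\left(Q \right)} = 7 + Q^{3}$ ($w{\left(Q \right)} = 7 + Q Q^{2} = 7 + Q^{3}$)
$\left(\left(397 - 387\right) \left(453 + X{\left(w{\left(-5 \right)} \right)}\right) + y\right)^{2} = \left(\left(397 - 387\right) \left(453 + \left(-2 + \left(7 + \left(-5\right)^{3}\right)\right)\right) - 816\right)^{2} = \left(10 \left(453 + \left(-2 + \left(7 - 125\right)\right)\right) - 816\right)^{2} = \left(10 \left(453 - 120\right) - 816\right)^{2} = \left(10 \cdot 333 - 816\right)^{2} = \left(3330 - 816\right)^{2} = 2514^{2} = 6320196$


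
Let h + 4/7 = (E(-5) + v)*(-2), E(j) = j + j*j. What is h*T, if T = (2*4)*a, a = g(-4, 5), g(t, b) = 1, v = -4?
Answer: -1824/7 ≈ -260.57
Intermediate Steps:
E(j) = j + j²
a = 1
h = -228/7 (h = -4/7 + (-5*(1 - 5) - 4)*(-2) = -4/7 + (-5*(-4) - 4)*(-2) = -4/7 + (20 - 4)*(-2) = -4/7 + 16*(-2) = -4/7 - 32 = -228/7 ≈ -32.571)
T = 8 (T = (2*4)*1 = 8*1 = 8)
h*T = -228/7*8 = -1824/7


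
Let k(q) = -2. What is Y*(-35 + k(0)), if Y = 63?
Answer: -2331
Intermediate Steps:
Y*(-35 + k(0)) = 63*(-35 - 2) = 63*(-37) = -2331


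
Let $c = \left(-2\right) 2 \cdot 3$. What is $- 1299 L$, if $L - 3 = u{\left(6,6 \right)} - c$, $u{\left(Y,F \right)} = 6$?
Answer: $-27279$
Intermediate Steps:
$c = -12$ ($c = \left(-4\right) 3 = -12$)
$L = 21$ ($L = 3 + \left(6 - -12\right) = 3 + \left(6 + 12\right) = 3 + 18 = 21$)
$- 1299 L = \left(-1299\right) 21 = -27279$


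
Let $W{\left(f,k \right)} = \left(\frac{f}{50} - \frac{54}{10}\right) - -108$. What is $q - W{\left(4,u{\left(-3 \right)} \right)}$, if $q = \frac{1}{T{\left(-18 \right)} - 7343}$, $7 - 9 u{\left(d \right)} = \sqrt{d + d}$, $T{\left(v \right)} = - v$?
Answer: $- \frac{752132}{7325} \approx -102.68$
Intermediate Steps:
$u{\left(d \right)} = \frac{7}{9} - \frac{\sqrt{2} \sqrt{d}}{9}$ ($u{\left(d \right)} = \frac{7}{9} - \frac{\sqrt{d + d}}{9} = \frac{7}{9} - \frac{\sqrt{2 d}}{9} = \frac{7}{9} - \frac{\sqrt{2} \sqrt{d}}{9}$)
$W{\left(f,k \right)} = \frac{513}{5} + \frac{f}{50}$ ($W{\left(f,k \right)} = \left(f \frac{1}{50} - \frac{27}{5}\right) + 108 = \left(\frac{f}{50} - \frac{27}{5}\right) + 108 = \left(- \frac{27}{5} + \frac{f}{50}\right) + 108 = \frac{513}{5} + \frac{f}{50}$)
$q = - \frac{1}{7325}$ ($q = \frac{1}{\left(-1\right) \left(-18\right) - 7343} = \frac{1}{18 - 7343} = \frac{1}{-7325} = - \frac{1}{7325} \approx -0.00013652$)
$q - W{\left(4,u{\left(-3 \right)} \right)} = - \frac{1}{7325} - \left(\frac{513}{5} + \frac{1}{50} \cdot 4\right) = - \frac{1}{7325} - \left(\frac{513}{5} + \frac{2}{25}\right) = - \frac{1}{7325} - \frac{2567}{25} = - \frac{752132}{7325}$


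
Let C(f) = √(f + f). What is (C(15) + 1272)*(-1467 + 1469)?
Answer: 2544 + 2*√30 ≈ 2555.0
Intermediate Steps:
C(f) = √2*√f (C(f) = √(2*f) = √2*√f)
(C(15) + 1272)*(-1467 + 1469) = (√2*√15 + 1272)*(-1467 + 1469) = (√30 + 1272)*2 = (1272 + √30)*2 = 2544 + 2*√30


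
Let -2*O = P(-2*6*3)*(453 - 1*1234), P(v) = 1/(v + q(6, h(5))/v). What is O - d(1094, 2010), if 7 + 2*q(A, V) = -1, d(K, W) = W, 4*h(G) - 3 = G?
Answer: -1305489/646 ≈ -2020.9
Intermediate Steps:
h(G) = ¾ + G/4
q(A, V) = -4 (q(A, V) = -7/2 + (½)*(-1) = -7/2 - ½ = -4)
P(v) = 1/(v - 4/v)
O = -7029/646 (O = -(-2*6*3)/(-4 + (-2*6*3)²)*(453 - 1*1234)/2 = -(-12*3)/(-4 + (-12*3)²)*(453 - 1234)/2 = -(-36/(-4 + (-36)²))*(-781)/2 = -(-36/(-4 + 1296))*(-781)/2 = -(-36/1292)*(-781)/2 = -(-36*1/1292)*(-781)/2 = -(-9)*(-781)/646 = -½*7029/323 = -7029/646 ≈ -10.881)
O - d(1094, 2010) = -7029/646 - 1*2010 = -7029/646 - 2010 = -1305489/646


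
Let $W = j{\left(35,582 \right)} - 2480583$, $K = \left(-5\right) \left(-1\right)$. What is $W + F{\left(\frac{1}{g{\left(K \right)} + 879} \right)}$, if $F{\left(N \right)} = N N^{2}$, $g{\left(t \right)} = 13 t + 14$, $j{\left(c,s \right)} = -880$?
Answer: $- \frac{2181746717565255}{879217912} \approx -2.4815 \cdot 10^{6}$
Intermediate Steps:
$K = 5$
$g{\left(t \right)} = 14 + 13 t$
$W = -2481463$ ($W = -880 - 2480583 = -2481463$)
$F{\left(N \right)} = N^{3}$
$W + F{\left(\frac{1}{g{\left(K \right)} + 879} \right)} = -2481463 + \left(\frac{1}{\left(14 + 13 \cdot 5\right) + 879}\right)^{3} = -2481463 + \left(\frac{1}{\left(14 + 65\right) + 879}\right)^{3} = -2481463 + \left(\frac{1}{79 + 879}\right)^{3} = -2481463 + \left(\frac{1}{958}\right)^{3} = -2481463 + \frac{1}{879217912} = - \frac{2181746717565255}{879217912}$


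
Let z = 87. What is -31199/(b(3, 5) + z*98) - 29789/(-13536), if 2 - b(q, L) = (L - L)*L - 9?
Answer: -168000971/115556832 ≈ -1.4538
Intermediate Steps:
b(q, L) = 11 (b(q, L) = 2 - ((L - L)*L - 9) = 2 - (0*L - 9) = 2 - (0 - 9) = 2 - 1*(-9) = 2 + 9 = 11)
-31199/(b(3, 5) + z*98) - 29789/(-13536) = -31199/(11 + 87*98) - 29789/(-13536) = -31199/(11 + 8526) - 29789*(-1/13536) = -31199/8537 + 29789/13536 = -168000971/115556832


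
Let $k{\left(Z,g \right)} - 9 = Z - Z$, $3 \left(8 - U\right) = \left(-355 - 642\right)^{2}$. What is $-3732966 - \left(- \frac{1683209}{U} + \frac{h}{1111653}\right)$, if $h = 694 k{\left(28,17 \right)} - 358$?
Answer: $- \frac{4124807648524007141}{1104966407205} \approx -3.733 \cdot 10^{6}$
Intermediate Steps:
$U = - \frac{993985}{3}$ ($U = 8 - \frac{\left(-355 - 642\right)^{2}}{3} = 8 - \frac{\left(-997\right)^{2}}{3} = 8 - \frac{994009}{3} = - \frac{993985}{3} \approx -3.3133 \cdot 10^{5}$)
$k{\left(Z,g \right)} = 9$ ($k{\left(Z,g \right)} = 9 + \left(Z - Z\right) = 9 + 0 = 9$)
$h = 5888$ ($h = 694 \cdot 9 - 358 = 6246 - 358 = 5888$)
$-3732966 - \left(- \frac{1683209}{U} + \frac{h}{1111653}\right) = -3732966 - \left(- \frac{1683209}{- \frac{993985}{3}} + \frac{5888}{1111653}\right) = -3732966 - \left(\left(-1683209\right) \left(- \frac{3}{993985}\right) + 5888 \cdot \frac{1}{1111653}\right) = -3732966 - \left(\frac{5049627}{993985} + \frac{5888}{1111653}\right) = -3732966 - \frac{5619285587111}{1104966407205} = - \frac{4124807648524007141}{1104966407205}$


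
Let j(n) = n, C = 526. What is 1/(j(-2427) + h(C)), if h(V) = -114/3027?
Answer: -1009/2448881 ≈ -0.00041203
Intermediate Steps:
h(V) = -38/1009 (h(V) = -114*1/3027 = -38/1009)
1/(j(-2427) + h(C)) = 1/(-2427 - 38/1009) = 1/(-2448881/1009) = -1009/2448881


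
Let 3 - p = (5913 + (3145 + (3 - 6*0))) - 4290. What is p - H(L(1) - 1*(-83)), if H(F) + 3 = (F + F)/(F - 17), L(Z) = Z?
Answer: -319423/67 ≈ -4767.5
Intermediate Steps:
H(F) = -3 + 2*F/(-17 + F) (H(F) = -3 + (F + F)/(F - 17) = -3 + (2*F)/(-17 + F) = -3 + 2*F/(-17 + F))
p = -4768 (p = 3 - ((5913 + (3145 + (3 - 6*0))) - 4290) = 3 - ((5913 + (3145 + (3 + 0))) - 4290) = 3 - ((5913 + (3145 + 3)) - 4290) = 3 - ((5913 + 3148) - 4290) = 3 - (9061 - 4290) = 3 - 1*4771 = 3 - 4771 = -4768)
p - H(L(1) - 1*(-83)) = -4768 - (51 - (1 - 1*(-83)))/(-17 + (1 - 1*(-83))) = -4768 - (51 - (1 + 83))/(-17 + (1 + 83)) = -4768 - (51 - 1*84)/(-17 + 84) = -4768 - (51 - 84)/67 = -4768 - (-33)/67 = -4768 - 1*(-33/67) = -4768 + 33/67 = -319423/67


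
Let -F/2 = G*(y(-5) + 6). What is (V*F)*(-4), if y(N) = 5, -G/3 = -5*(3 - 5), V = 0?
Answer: 0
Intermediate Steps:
G = -30 (G = -(-15)*(3 - 5) = -(-15)*(-2) = -3*10 = -30)
F = 660 (F = -(-60)*(5 + 6) = -(-60)*11 = -2*(-330) = 660)
(V*F)*(-4) = (0*660)*(-4) = 0*(-4) = 0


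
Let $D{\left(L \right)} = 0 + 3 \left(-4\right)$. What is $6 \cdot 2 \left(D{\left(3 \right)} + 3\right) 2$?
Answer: $-216$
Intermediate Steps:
$D{\left(L \right)} = -12$ ($D{\left(L \right)} = 0 - 12 = -12$)
$6 \cdot 2 \left(D{\left(3 \right)} + 3\right) 2 = 6 \cdot 2 \left(-12 + 3\right) 2 = 12 \left(-9\right) 2 = \left(-108\right) 2 = -216$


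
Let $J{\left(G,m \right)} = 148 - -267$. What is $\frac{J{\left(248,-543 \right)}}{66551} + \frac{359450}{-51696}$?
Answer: $- \frac{11950151555}{1720210248} \approx -6.9469$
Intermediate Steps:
$J{\left(G,m \right)} = 415$ ($J{\left(G,m \right)} = 148 + 267 = 415$)
$\frac{J{\left(248,-543 \right)}}{66551} + \frac{359450}{-51696} = \frac{415}{66551} + \frac{359450}{-51696} = 415 \cdot \frac{1}{66551} + 359450 \left(- \frac{1}{51696}\right) = \frac{415}{66551} - \frac{179725}{25848} = - \frac{11950151555}{1720210248}$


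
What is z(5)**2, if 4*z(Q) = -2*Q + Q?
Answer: 25/16 ≈ 1.5625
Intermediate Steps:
z(Q) = -Q/4 (z(Q) = (-2*Q + Q)/4 = (-Q)/4 = -Q/4)
z(5)**2 = (-1/4*5)**2 = (-5/4)**2 = 25/16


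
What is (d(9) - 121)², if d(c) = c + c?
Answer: 10609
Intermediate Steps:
d(c) = 2*c
(d(9) - 121)² = (2*9 - 121)² = (18 - 121)² = (-103)² = 10609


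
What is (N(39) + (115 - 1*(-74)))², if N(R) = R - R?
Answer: 35721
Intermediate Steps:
N(R) = 0
(N(39) + (115 - 1*(-74)))² = (0 + (115 - 1*(-74)))² = (0 + (115 + 74))² = (0 + 189)² = 189² = 35721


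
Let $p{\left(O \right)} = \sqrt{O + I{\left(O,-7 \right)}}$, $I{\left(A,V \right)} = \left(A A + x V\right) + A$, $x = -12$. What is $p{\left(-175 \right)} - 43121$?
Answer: $-43121 + \sqrt{30359} \approx -42947.0$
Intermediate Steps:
$I{\left(A,V \right)} = A + A^{2} - 12 V$ ($I{\left(A,V \right)} = \left(A A - 12 V\right) + A = \left(A^{2} - 12 V\right) + A = A + A^{2} - 12 V$)
$p{\left(O \right)} = \sqrt{84 + O^{2} + 2 O}$ ($p{\left(O \right)} = \sqrt{O + \left(O + O^{2} - -84\right)} = \sqrt{O + \left(O + O^{2} + 84\right)} = \sqrt{O + \left(84 + O + O^{2}\right)} = \sqrt{84 + O^{2} + 2 O}$)
$p{\left(-175 \right)} - 43121 = \sqrt{84 + \left(-175\right)^{2} + 2 \left(-175\right)} - 43121 = \sqrt{84 + 30625 - 350} - 43121 = \sqrt{30359} - 43121 = -43121 + \sqrt{30359}$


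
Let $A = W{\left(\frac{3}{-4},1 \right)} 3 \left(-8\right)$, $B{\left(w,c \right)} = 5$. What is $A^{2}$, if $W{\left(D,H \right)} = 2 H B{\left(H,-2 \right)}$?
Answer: $57600$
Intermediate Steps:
$W{\left(D,H \right)} = 10 H$ ($W{\left(D,H \right)} = 2 H 5 = 10 H$)
$A = -240$ ($A = 10 \cdot 1 \cdot 3 \left(-8\right) = 10 \cdot 3 \left(-8\right) = 30 \left(-8\right) = -240$)
$A^{2} = \left(-240\right)^{2} = 57600$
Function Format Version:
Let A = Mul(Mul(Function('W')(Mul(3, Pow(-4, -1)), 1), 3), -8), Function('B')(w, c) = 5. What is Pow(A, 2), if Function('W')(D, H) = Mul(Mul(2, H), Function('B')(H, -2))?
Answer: 57600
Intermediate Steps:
Function('W')(D, H) = Mul(10, H) (Function('W')(D, H) = Mul(Mul(2, H), 5) = Mul(10, H))
A = -240 (A = Mul(Mul(Mul(10, 1), 3), -8) = Mul(Mul(10, 3), -8) = Mul(30, -8) = -240)
Pow(A, 2) = Pow(-240, 2) = 57600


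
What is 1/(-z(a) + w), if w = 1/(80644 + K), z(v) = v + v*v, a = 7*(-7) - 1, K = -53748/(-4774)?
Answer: -192524102/471684047513 ≈ -0.00040816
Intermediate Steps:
K = 26874/2387 (K = -53748*(-1/4774) = 26874/2387 ≈ 11.258)
a = -50 (a = -49 - 1 = -50)
z(v) = v + v²
w = 2387/192524102 (w = 1/(80644 + 26874/2387) = 1/(192524102/2387) = 2387/192524102 ≈ 1.2398e-5)
1/(-z(a) + w) = 1/(-(-50)*(1 - 50) + 2387/192524102) = 1/(-(-50)*(-49) + 2387/192524102) = 1/(-1*2450 + 2387/192524102) = 1/(-2450 + 2387/192524102) = 1/(-471684047513/192524102) = -192524102/471684047513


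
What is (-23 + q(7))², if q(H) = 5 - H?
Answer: 625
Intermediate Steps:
(-23 + q(7))² = (-23 + (5 - 1*7))² = (-23 + (5 - 7))² = (-23 - 2)² = (-25)² = 625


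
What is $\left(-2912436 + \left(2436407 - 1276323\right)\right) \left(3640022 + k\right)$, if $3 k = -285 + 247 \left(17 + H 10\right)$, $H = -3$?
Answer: $- \frac{19129673272640}{3} \approx -6.3766 \cdot 10^{12}$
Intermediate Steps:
$k = - \frac{3496}{3}$ ($k = \frac{-285 + 247 \left(17 - 30\right)}{3} = \frac{-285 + 247 \left(-13\right)}{3} = \frac{-285 - 3211}{3} = \frac{1}{3} \left(-3496\right) = - \frac{3496}{3} \approx -1165.3$)
$\left(-2912436 + \left(2436407 - 1276323\right)\right) \left(3640022 + k\right) = \left(-2912436 + \left(2436407 - 1276323\right)\right) \left(3640022 - \frac{3496}{3}\right) = \left(-2912436 + \left(2436407 - 1276323\right)\right) \frac{10916570}{3} = \left(-2912436 + 1160084\right) \frac{10916570}{3} = \left(-1752352\right) \frac{10916570}{3} = - \frac{19129673272640}{3}$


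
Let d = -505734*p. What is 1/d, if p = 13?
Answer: -1/6574542 ≈ -1.5210e-7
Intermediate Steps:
d = -6574542 (d = -505734*13 = -6574542)
1/d = 1/(-6574542) = -1/6574542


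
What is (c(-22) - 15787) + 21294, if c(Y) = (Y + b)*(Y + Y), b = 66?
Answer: 3571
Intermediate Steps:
c(Y) = 2*Y*(66 + Y) (c(Y) = (Y + 66)*(Y + Y) = (66 + Y)*(2*Y) = 2*Y*(66 + Y))
(c(-22) - 15787) + 21294 = (2*(-22)*(66 - 22) - 15787) + 21294 = (2*(-22)*44 - 15787) + 21294 = (-1936 - 15787) + 21294 = -17723 + 21294 = 3571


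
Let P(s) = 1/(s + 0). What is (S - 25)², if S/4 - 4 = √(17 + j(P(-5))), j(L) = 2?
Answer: 385 - 72*√19 ≈ 71.159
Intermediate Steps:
P(s) = 1/s
S = 16 + 4*√19 (S = 16 + 4*√(17 + 2) = 16 + 4*√19 ≈ 33.436)
(S - 25)² = ((16 + 4*√19) - 25)² = (-9 + 4*√19)²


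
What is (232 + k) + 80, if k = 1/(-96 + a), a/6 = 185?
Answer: 316369/1014 ≈ 312.00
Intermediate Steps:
a = 1110 (a = 6*185 = 1110)
k = 1/1014 (k = 1/(-96 + 1110) = 1/1014 ≈ 0.00098619)
(232 + k) + 80 = (232 + 1/1014) + 80 = 235249/1014 + 80 = 316369/1014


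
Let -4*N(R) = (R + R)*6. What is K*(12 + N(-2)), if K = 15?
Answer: 270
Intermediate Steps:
N(R) = -3*R (N(R) = -(R + R)*6/4 = -2*R*6/4 = -3*R)
K*(12 + N(-2)) = 15*(12 - 3*(-2)) = 15*(12 + 6) = 15*18 = 270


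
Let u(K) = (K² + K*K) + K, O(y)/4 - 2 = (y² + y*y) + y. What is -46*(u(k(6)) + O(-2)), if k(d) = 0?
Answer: -1472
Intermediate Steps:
O(y) = 8 + 4*y + 8*y² (O(y) = 8 + 4*((y² + y*y) + y) = 8 + 4*((y² + y²) + y) = 8 + 4*(2*y² + y) = 8 + 4*(y + 2*y²) = 8 + (4*y + 8*y²) = 8 + 4*y + 8*y²)
u(K) = K + 2*K² (u(K) = (K² + K²) + K = 2*K² + K = K + 2*K²)
-46*(u(k(6)) + O(-2)) = -46*(0*(1 + 2*0) + (8 + 4*(-2) + 8*(-2)²)) = -46*(0*(1 + 0) + (8 - 8 + 8*4)) = -46*(0*1 + (8 - 8 + 32)) = -46*(0 + 32) = -46*32 = -1472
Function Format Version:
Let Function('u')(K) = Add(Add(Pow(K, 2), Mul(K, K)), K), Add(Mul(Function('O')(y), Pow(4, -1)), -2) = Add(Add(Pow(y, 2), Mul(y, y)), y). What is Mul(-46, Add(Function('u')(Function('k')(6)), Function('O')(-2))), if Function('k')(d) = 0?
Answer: -1472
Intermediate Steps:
Function('O')(y) = Add(8, Mul(4, y), Mul(8, Pow(y, 2))) (Function('O')(y) = Add(8, Mul(4, Add(Add(Pow(y, 2), Mul(y, y)), y))) = Add(8, Mul(4, Add(Add(Pow(y, 2), Pow(y, 2)), y))) = Add(8, Mul(4, Add(Mul(2, Pow(y, 2)), y))) = Add(8, Mul(4, Add(y, Mul(2, Pow(y, 2))))) = Add(8, Add(Mul(4, y), Mul(8, Pow(y, 2)))) = Add(8, Mul(4, y), Mul(8, Pow(y, 2))))
Function('u')(K) = Add(K, Mul(2, Pow(K, 2))) (Function('u')(K) = Add(Add(Pow(K, 2), Pow(K, 2)), K) = Add(Mul(2, Pow(K, 2)), K) = Add(K, Mul(2, Pow(K, 2))))
Mul(-46, Add(Function('u')(Function('k')(6)), Function('O')(-2))) = Mul(-46, Add(Mul(0, Add(1, Mul(2, 0))), Add(8, Mul(4, -2), Mul(8, Pow(-2, 2))))) = Mul(-46, Add(Mul(0, Add(1, 0)), Add(8, -8, Mul(8, 4)))) = Mul(-46, Add(Mul(0, 1), Add(8, -8, 32))) = Mul(-46, Add(0, 32)) = Mul(-46, 32) = -1472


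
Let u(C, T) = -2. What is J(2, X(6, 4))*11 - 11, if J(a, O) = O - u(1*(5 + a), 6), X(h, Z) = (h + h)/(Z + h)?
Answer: 121/5 ≈ 24.200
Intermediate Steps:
X(h, Z) = 2*h/(Z + h) (X(h, Z) = (2*h)/(Z + h) = 2*h/(Z + h))
J(a, O) = 2 + O (J(a, O) = O - 1*(-2) = O + 2 = 2 + O)
J(2, X(6, 4))*11 - 11 = (2 + 2*6/(4 + 6))*11 - 11 = (2 + 2*6/10)*11 - 11 = (2 + 2*6*(⅒))*11 - 11 = (2 + 6/5)*11 - 11 = (16/5)*11 - 11 = 176/5 - 11 = 121/5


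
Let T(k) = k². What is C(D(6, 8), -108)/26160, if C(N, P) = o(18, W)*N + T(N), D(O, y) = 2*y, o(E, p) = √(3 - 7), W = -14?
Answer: 16/1635 + 2*I/1635 ≈ 0.0097859 + 0.0012232*I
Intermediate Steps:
o(E, p) = 2*I (o(E, p) = √(-4) = 2*I)
C(N, P) = N² + 2*I*N (C(N, P) = (2*I)*N + N² = 2*I*N + N² = N² + 2*I*N)
C(D(6, 8), -108)/26160 = ((2*8)*(2*8 + 2*I))/26160 = (16*(16 + 2*I))*(1/26160) = (256 + 32*I)*(1/26160) = 16/1635 + 2*I/1635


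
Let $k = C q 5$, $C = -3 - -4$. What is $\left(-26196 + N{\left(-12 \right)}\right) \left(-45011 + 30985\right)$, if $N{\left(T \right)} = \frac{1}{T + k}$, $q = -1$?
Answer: $\frac{6246240658}{17} \approx 3.6743 \cdot 10^{8}$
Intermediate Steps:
$C = 1$ ($C = -3 + 4 = 1$)
$k = -5$ ($k = 1 \left(-1\right) 5 = \left(-1\right) 5 = -5$)
$N{\left(T \right)} = \frac{1}{-5 + T}$ ($N{\left(T \right)} = \frac{1}{T - 5} = \frac{1}{-5 + T}$)
$\left(-26196 + N{\left(-12 \right)}\right) \left(-45011 + 30985\right) = \left(-26196 + \frac{1}{-5 - 12}\right) \left(-45011 + 30985\right) = \left(-26196 + \frac{1}{-17}\right) \left(-14026\right) = \left(-26196 - \frac{1}{17}\right) \left(-14026\right) = \left(- \frac{445333}{17}\right) \left(-14026\right) = \frac{6246240658}{17}$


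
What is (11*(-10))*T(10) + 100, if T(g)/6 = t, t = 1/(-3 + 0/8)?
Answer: 320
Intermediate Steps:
t = -1/3 (t = 1/(-3 + 0*(1/8)) = 1/(-3 + 0) = 1/(-3) = -1/3 ≈ -0.33333)
T(g) = -2 (T(g) = 6*(-1/3) = -2)
(11*(-10))*T(10) + 100 = (11*(-10))*(-2) + 100 = -110*(-2) + 100 = 220 + 100 = 320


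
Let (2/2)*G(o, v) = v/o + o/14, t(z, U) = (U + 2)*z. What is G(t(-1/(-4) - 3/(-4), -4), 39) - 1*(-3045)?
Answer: 42355/14 ≈ 3025.4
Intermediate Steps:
t(z, U) = z*(2 + U) (t(z, U) = (2 + U)*z = z*(2 + U))
G(o, v) = o/14 + v/o (G(o, v) = v/o + o/14 = o/14 + v/o)
G(t(-1/(-4) - 3/(-4), -4), 39) - 1*(-3045) = (((-1/(-4) - 3/(-4))*(2 - 4))/14 + 39/(((-1/(-4) - 3/(-4))*(2 - 4)))) - 1*(-3045) = (((-1*(-1/4) - 3*(-1/4))*(-2))/14 + 39/(((-1*(-1/4) - 3*(-1/4))*(-2)))) + 3045 = (((1/4 + 3/4)*(-2))/14 + 39/(((1/4 + 3/4)*(-2)))) + 3045 = ((1*(-2))/14 + 39/((1*(-2)))) + 3045 = ((1/14)*(-2) + 39/(-2)) + 3045 = (-1/7 + 39*(-1/2)) + 3045 = (-1/7 - 39/2) + 3045 = -275/14 + 3045 = 42355/14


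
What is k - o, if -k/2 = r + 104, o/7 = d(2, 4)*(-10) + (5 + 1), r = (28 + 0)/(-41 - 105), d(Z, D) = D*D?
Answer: 63538/73 ≈ 870.38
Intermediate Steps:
d(Z, D) = D**2
r = -14/73 (r = 28/(-146) = 28*(-1/146) = -14/73 ≈ -0.19178)
o = -1078 (o = 7*(4**2*(-10) + (5 + 1)) = 7*(16*(-10) + 6) = 7*(-160 + 6) = 7*(-154) = -1078)
k = -15156/73 (k = -2*(-14/73 + 104) = -2*7578/73 = -15156/73 ≈ -207.62)
k - o = -15156/73 - 1*(-1078) = -15156/73 + 1078 = 63538/73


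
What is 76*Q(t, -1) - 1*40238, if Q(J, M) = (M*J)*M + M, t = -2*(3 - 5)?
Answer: -40010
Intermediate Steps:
t = 4 (t = -2*(-2) = 4)
Q(J, M) = M + J*M² (Q(J, M) = (J*M)*M + M = J*M² + M = M + J*M²)
76*Q(t, -1) - 1*40238 = 76*(-(1 + 4*(-1))) - 1*40238 = 76*(-(1 - 4)) - 40238 = 76*(-1*(-3)) - 40238 = 76*3 - 40238 = 228 - 40238 = -40010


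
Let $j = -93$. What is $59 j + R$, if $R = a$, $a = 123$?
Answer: $-5364$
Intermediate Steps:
$R = 123$
$59 j + R = 59 \left(-93\right) + 123 = -5487 + 123 = -5364$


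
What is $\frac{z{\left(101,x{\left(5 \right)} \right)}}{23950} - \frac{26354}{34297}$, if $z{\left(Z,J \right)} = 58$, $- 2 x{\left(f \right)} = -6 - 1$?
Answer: $- \frac{314594537}{410706575} \approx -0.76598$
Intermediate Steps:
$x{\left(f \right)} = \frac{7}{2}$ ($x{\left(f \right)} = - \frac{-6 - 1}{2} = \left(- \frac{1}{2}\right) \left(-7\right) = \frac{7}{2}$)
$\frac{z{\left(101,x{\left(5 \right)} \right)}}{23950} - \frac{26354}{34297} = \frac{58}{23950} - \frac{26354}{34297} = 58 \cdot \frac{1}{23950} - \frac{26354}{34297} = \frac{29}{11975} - \frac{26354}{34297} = - \frac{314594537}{410706575}$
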